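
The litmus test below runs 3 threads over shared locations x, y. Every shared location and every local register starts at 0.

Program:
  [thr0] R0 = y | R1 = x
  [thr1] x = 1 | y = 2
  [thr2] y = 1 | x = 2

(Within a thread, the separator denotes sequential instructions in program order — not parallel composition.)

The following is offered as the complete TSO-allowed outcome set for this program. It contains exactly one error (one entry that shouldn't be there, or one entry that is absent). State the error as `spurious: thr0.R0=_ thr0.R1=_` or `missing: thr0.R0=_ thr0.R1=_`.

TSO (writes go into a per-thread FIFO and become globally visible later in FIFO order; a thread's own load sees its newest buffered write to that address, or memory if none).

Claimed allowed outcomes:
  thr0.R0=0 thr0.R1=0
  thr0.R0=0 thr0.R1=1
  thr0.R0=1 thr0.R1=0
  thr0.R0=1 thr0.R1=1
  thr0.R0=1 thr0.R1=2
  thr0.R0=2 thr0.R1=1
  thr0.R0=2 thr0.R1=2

outcome vector order: (thr0.R0,thr0.R1)
[TSO] allowed = {00 01 02 10 11 12 21 22}
TSO∖claimed = {02}

missing: thr0.R0=0 thr0.R1=2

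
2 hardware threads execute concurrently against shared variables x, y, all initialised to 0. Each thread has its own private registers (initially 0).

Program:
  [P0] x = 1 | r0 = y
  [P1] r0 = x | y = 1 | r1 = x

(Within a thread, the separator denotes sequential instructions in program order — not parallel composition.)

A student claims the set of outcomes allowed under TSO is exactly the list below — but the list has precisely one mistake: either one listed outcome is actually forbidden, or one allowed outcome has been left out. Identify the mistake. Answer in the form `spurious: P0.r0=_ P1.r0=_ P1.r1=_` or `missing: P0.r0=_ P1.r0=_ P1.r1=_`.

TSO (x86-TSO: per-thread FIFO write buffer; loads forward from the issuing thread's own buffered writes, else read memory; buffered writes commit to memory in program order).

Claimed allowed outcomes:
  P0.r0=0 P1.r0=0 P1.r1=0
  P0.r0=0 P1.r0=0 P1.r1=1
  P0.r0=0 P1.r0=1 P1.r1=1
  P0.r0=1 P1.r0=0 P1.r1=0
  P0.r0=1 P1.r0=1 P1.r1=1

missing: P0.r0=1 P1.r0=0 P1.r1=1

outcome vector order: (P0.r0,P1.r0,P1.r1)
TSO: 6 outcomes — {000 001 011 100 101 111}
TSO∖claimed = {101}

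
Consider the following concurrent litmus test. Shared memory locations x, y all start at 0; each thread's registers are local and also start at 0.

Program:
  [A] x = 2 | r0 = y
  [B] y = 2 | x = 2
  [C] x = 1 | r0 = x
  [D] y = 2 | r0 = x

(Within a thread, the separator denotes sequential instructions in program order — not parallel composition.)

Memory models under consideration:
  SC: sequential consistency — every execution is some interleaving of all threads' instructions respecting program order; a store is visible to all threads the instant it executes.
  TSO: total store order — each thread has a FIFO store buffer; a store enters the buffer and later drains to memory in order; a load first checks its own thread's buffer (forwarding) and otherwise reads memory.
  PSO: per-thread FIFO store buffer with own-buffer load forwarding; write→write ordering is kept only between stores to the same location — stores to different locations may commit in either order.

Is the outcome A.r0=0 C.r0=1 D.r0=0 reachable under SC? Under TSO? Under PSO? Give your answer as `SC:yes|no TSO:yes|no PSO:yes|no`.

SC:no TSO:yes PSO:yes

outcome vector order: (A.r0,C.r0,D.r0)
SC: 10 outcomes — {011; 012; 021; 022; 210; 211; 212; 220; 221; 222}
TSO: 12 outcomes — {010; 011; 012; 020; 021; 022; 210; 211; 212; 220; 221; 222}
PSO: 12 outcomes — {010; 011; 012; 020; 021; 022; 210; 211; 212; 220; 221; 222}
target 010 ∈ {TSO,PSO}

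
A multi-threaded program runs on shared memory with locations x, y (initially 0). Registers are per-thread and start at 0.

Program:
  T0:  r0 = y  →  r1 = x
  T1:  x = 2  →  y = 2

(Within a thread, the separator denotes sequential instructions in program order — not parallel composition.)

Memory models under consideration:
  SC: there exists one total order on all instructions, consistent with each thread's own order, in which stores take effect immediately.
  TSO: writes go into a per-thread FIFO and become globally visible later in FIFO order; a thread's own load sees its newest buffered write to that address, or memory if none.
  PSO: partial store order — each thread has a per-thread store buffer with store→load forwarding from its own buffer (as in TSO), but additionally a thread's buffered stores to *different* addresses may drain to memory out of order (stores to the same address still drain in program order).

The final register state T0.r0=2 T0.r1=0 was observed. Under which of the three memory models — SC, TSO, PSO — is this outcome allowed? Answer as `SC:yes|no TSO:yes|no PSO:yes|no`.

SC:no TSO:no PSO:yes

outcome vector order: (T0.r0,T0.r1)
[SC] allowed = {00; 02; 22}
[TSO] allowed = {00; 02; 22}
[PSO] allowed = {00; 02; 20; 22}
target 20 ∈ {PSO}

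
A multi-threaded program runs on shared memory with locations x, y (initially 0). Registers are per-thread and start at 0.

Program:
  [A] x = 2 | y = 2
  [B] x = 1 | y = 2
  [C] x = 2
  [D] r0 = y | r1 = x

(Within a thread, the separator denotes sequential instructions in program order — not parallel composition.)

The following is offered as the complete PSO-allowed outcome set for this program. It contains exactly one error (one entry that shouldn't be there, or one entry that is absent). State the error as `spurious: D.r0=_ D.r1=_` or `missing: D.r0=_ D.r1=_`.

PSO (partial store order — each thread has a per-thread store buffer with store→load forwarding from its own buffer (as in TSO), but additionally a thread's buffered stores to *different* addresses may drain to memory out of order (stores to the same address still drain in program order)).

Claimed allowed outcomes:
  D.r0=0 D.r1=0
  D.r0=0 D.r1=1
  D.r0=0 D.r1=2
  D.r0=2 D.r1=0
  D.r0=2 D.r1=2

outcome vector order: (D.r0,D.r1)
PSO (6): 0/0, 0/1, 0/2, 2/0, 2/1, 2/2
PSO∖claimed = {2/1}

missing: D.r0=2 D.r1=1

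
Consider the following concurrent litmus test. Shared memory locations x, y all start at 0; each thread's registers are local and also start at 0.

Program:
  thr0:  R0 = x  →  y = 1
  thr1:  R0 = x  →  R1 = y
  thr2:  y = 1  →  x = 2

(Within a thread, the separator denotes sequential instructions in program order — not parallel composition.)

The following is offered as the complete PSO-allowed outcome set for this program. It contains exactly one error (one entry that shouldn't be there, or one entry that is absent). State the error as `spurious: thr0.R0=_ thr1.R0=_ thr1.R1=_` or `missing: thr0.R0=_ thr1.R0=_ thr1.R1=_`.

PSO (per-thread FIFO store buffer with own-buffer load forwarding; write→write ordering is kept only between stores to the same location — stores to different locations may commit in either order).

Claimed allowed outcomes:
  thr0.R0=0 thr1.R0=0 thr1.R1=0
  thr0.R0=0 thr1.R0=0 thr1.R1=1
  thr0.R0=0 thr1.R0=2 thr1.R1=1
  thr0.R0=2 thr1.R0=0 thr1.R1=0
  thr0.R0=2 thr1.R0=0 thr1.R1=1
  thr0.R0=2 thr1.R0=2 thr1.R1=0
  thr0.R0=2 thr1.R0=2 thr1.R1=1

outcome vector order: (thr0.R0,thr1.R0,thr1.R1)
PSO (8): (0,0,0) (0,0,1) (0,2,0) (0,2,1) (2,0,0) (2,0,1) (2,2,0) (2,2,1)
PSO∖claimed = {(0,2,0)}

missing: thr0.R0=0 thr1.R0=2 thr1.R1=0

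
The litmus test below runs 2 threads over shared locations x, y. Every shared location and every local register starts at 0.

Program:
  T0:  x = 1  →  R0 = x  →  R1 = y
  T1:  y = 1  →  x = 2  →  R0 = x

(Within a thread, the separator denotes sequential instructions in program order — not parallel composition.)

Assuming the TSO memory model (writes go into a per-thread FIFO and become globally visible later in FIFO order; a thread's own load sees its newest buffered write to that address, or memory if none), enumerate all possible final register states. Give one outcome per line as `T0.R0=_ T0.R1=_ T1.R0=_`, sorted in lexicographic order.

T0.R0=1 T0.R1=0 T1.R0=1
T0.R0=1 T0.R1=0 T1.R0=2
T0.R0=1 T0.R1=1 T1.R0=1
T0.R0=1 T0.R1=1 T1.R0=2
T0.R0=2 T0.R1=1 T1.R0=2

outcome vector order: (T0.R0,T0.R1,T1.R0)
|TSO outcomes| = 5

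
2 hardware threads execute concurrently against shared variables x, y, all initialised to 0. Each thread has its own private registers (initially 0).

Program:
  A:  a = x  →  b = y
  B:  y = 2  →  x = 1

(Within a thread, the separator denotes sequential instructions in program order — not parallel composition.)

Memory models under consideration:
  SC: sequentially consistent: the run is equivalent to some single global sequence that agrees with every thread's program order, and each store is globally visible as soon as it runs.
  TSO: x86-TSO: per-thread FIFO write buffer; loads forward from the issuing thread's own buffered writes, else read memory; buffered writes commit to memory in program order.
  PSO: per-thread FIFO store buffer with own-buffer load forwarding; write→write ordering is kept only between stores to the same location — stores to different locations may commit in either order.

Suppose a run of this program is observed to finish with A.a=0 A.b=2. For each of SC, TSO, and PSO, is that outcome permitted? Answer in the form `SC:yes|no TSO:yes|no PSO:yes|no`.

SC:yes TSO:yes PSO:yes

outcome vector order: (A.a,A.b)
SC (3): <0 0>; <0 2>; <1 2>
TSO (3): <0 0>; <0 2>; <1 2>
PSO (4): <0 0>; <0 2>; <1 0>; <1 2>
target <0 2> ∈ {SC,TSO,PSO}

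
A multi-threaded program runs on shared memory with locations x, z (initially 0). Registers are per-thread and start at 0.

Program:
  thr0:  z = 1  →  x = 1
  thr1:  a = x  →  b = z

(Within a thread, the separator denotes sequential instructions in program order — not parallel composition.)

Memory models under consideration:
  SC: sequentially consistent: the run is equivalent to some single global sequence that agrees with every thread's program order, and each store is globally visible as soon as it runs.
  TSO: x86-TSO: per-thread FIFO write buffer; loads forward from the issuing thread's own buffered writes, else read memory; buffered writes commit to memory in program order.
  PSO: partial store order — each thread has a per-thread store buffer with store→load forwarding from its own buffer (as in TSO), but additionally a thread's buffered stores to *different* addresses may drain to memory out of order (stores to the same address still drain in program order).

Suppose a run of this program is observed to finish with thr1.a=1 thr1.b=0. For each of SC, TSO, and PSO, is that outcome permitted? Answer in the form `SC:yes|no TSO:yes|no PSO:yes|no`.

outcome vector order: (thr1.a,thr1.b)
under SC → 00, 01, 11
under TSO → 00, 01, 11
under PSO → 00, 01, 10, 11
target 10 ∈ {PSO}

SC:no TSO:no PSO:yes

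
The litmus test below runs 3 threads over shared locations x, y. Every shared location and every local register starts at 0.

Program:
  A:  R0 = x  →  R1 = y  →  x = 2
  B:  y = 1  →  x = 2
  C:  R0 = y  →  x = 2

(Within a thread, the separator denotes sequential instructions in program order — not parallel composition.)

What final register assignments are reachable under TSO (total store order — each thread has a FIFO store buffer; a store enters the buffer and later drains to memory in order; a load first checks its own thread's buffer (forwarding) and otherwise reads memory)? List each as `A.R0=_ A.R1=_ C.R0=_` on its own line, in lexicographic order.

outcome vector order: (A.R0,A.R1,C.R0)
|TSO outcomes| = 7

A.R0=0 A.R1=0 C.R0=0
A.R0=0 A.R1=0 C.R0=1
A.R0=0 A.R1=1 C.R0=0
A.R0=0 A.R1=1 C.R0=1
A.R0=2 A.R1=0 C.R0=0
A.R0=2 A.R1=1 C.R0=0
A.R0=2 A.R1=1 C.R0=1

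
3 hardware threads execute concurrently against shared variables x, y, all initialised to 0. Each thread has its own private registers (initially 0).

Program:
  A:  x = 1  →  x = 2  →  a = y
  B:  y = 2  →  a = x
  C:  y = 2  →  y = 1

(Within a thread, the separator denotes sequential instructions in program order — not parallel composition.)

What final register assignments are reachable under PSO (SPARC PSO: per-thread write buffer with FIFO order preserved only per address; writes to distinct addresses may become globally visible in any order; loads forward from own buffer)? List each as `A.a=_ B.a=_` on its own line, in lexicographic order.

A.a=0 B.a=0
A.a=0 B.a=1
A.a=0 B.a=2
A.a=1 B.a=0
A.a=1 B.a=1
A.a=1 B.a=2
A.a=2 B.a=0
A.a=2 B.a=1
A.a=2 B.a=2

outcome vector order: (A.a,B.a)
|PSO outcomes| = 9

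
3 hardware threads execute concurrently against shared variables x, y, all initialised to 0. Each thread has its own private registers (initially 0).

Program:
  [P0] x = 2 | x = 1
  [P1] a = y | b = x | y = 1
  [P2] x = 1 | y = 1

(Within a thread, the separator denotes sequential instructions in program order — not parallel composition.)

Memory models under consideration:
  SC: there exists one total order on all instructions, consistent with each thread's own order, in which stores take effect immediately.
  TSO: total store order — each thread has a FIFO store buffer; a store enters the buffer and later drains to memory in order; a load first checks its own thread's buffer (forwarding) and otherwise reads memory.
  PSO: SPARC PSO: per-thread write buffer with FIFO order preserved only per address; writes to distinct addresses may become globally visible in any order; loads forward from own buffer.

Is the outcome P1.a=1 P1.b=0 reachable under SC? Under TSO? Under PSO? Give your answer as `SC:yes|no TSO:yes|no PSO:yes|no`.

outcome vector order: (P1.a,P1.b)
SC (5): 00; 01; 02; 11; 12
TSO (5): 00; 01; 02; 11; 12
PSO (6): 00; 01; 02; 10; 11; 12
target 10 ∈ {PSO}

SC:no TSO:no PSO:yes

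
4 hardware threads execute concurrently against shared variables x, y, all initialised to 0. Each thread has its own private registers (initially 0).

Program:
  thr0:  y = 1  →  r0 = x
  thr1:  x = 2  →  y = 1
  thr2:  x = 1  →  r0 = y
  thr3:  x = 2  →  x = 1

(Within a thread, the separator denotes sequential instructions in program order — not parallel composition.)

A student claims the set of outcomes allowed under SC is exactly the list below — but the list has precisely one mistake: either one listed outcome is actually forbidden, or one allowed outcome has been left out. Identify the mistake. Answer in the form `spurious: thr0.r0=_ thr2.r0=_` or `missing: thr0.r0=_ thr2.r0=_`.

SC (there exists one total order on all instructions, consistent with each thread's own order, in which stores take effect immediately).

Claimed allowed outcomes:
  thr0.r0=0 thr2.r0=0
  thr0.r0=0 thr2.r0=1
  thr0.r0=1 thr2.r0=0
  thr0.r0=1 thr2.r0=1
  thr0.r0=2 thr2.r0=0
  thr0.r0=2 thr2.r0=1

spurious: thr0.r0=0 thr2.r0=0

outcome vector order: (thr0.r0,thr2.r0)
SC: 5 outcomes — {<0 1>, <1 0>, <1 1>, <2 0>, <2 1>}
claimed∖SC = {<0 0>}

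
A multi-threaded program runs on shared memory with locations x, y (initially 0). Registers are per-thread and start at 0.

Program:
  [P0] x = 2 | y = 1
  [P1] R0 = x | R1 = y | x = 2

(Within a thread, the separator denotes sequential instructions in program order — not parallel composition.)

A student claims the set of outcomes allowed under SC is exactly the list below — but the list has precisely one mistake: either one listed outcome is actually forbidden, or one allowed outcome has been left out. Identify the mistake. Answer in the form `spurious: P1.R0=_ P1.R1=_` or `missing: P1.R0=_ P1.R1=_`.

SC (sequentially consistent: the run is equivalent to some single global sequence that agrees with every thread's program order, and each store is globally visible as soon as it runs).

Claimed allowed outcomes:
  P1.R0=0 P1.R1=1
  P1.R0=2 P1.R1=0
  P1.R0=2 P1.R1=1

missing: P1.R0=0 P1.R1=0

outcome vector order: (P1.R0,P1.R1)
SC (4): 0/0 0/1 2/0 2/1
SC∖claimed = {0/0}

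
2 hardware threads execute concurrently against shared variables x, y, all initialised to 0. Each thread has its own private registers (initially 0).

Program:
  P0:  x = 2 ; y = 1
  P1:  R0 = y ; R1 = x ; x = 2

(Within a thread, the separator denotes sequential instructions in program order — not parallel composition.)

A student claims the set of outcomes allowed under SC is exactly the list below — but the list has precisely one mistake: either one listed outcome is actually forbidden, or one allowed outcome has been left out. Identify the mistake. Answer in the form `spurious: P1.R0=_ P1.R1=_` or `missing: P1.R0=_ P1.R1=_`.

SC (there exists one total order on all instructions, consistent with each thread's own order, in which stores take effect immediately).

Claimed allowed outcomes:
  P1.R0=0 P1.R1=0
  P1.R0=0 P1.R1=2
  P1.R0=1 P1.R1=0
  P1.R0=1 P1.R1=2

spurious: P1.R0=1 P1.R1=0

outcome vector order: (P1.R0,P1.R1)
[SC] allowed = {(0,0) (0,2) (1,2)}
claimed∖SC = {(1,0)}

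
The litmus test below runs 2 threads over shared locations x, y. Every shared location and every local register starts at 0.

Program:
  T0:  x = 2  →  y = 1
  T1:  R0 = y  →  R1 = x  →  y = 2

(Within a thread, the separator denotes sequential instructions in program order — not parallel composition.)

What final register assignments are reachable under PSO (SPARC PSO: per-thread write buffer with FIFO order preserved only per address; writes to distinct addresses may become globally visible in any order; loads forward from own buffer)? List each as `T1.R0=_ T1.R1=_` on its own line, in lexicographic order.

outcome vector order: (T1.R0,T1.R1)
|PSO outcomes| = 4

T1.R0=0 T1.R1=0
T1.R0=0 T1.R1=2
T1.R0=1 T1.R1=0
T1.R0=1 T1.R1=2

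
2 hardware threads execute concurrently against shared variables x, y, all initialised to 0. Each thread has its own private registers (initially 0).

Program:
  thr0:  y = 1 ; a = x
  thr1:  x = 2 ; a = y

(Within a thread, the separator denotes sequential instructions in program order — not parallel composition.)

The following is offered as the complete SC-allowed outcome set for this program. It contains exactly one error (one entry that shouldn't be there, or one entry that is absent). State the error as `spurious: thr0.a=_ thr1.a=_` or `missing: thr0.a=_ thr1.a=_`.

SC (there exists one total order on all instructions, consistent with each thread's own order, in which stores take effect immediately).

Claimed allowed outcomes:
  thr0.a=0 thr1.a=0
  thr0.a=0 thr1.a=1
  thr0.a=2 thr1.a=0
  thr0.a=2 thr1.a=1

spurious: thr0.a=0 thr1.a=0

outcome vector order: (thr0.a,thr1.a)
[SC] allowed = {01; 20; 21}
claimed∖SC = {00}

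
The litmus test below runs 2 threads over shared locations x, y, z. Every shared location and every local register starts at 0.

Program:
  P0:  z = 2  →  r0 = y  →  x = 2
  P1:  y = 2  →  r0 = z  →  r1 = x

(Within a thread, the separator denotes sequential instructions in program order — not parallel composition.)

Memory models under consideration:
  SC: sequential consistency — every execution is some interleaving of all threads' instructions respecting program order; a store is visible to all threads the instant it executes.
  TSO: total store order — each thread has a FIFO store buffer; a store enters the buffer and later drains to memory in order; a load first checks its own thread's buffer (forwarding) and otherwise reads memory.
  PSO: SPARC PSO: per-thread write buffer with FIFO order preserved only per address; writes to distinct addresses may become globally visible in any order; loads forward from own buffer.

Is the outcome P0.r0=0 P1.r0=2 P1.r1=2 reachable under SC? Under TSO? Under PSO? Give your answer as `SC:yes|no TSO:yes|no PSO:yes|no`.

SC:yes TSO:yes PSO:yes

outcome vector order: (P0.r0,P1.r0,P1.r1)
under SC → (0,2,0) (0,2,2) (2,0,0) (2,0,2) (2,2,0) (2,2,2)
under TSO → (0,0,0) (0,0,2) (0,2,0) (0,2,2) (2,0,0) (2,0,2) (2,2,0) (2,2,2)
under PSO → (0,0,0) (0,0,2) (0,2,0) (0,2,2) (2,0,0) (2,0,2) (2,2,0) (2,2,2)
target (0,2,2) ∈ {SC,TSO,PSO}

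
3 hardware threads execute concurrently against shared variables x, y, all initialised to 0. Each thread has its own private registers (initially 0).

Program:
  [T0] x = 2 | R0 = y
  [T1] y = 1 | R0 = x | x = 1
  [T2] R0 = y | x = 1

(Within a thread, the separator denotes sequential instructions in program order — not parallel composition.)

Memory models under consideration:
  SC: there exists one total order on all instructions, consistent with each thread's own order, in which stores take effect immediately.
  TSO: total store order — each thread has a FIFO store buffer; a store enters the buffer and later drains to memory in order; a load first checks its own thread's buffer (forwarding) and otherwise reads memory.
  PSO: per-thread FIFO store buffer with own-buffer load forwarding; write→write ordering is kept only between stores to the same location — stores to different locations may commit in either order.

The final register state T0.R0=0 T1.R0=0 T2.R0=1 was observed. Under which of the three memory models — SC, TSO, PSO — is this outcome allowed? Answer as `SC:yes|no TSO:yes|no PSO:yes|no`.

outcome vector order: (T0.R0,T1.R0,T2.R0)
[SC] allowed = {(0,1,0) (0,1,1) (0,2,0) (0,2,1) (1,0,0) (1,0,1) (1,1,0) (1,1,1) (1,2,0) (1,2,1)}
[TSO] allowed = {(0,0,0) (0,0,1) (0,1,0) (0,1,1) (0,2,0) (0,2,1) (1,0,0) (1,0,1) (1,1,0) (1,1,1) (1,2,0) (1,2,1)}
[PSO] allowed = {(0,0,0) (0,0,1) (0,1,0) (0,1,1) (0,2,0) (0,2,1) (1,0,0) (1,0,1) (1,1,0) (1,1,1) (1,2,0) (1,2,1)}
target (0,0,1) ∈ {TSO,PSO}

SC:no TSO:yes PSO:yes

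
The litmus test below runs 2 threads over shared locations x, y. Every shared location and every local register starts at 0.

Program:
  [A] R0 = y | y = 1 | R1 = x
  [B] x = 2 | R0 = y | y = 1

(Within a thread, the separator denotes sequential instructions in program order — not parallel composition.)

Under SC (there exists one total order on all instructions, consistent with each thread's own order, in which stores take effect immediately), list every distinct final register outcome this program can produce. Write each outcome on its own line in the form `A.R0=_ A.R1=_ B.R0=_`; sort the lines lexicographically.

A.R0=0 A.R1=0 B.R0=1
A.R0=0 A.R1=2 B.R0=0
A.R0=0 A.R1=2 B.R0=1
A.R0=1 A.R1=2 B.R0=0

outcome vector order: (A.R0,A.R1,B.R0)
|SC outcomes| = 4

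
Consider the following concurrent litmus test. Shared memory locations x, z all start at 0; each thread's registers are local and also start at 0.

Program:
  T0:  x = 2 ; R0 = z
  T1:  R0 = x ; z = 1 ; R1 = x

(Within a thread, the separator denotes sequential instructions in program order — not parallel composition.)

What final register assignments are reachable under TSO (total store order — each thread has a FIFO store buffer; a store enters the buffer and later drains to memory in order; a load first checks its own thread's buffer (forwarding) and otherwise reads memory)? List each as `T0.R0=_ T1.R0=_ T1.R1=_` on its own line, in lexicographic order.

outcome vector order: (T0.R0,T1.R0,T1.R1)
|TSO outcomes| = 6

T0.R0=0 T1.R0=0 T1.R1=0
T0.R0=0 T1.R0=0 T1.R1=2
T0.R0=0 T1.R0=2 T1.R1=2
T0.R0=1 T1.R0=0 T1.R1=0
T0.R0=1 T1.R0=0 T1.R1=2
T0.R0=1 T1.R0=2 T1.R1=2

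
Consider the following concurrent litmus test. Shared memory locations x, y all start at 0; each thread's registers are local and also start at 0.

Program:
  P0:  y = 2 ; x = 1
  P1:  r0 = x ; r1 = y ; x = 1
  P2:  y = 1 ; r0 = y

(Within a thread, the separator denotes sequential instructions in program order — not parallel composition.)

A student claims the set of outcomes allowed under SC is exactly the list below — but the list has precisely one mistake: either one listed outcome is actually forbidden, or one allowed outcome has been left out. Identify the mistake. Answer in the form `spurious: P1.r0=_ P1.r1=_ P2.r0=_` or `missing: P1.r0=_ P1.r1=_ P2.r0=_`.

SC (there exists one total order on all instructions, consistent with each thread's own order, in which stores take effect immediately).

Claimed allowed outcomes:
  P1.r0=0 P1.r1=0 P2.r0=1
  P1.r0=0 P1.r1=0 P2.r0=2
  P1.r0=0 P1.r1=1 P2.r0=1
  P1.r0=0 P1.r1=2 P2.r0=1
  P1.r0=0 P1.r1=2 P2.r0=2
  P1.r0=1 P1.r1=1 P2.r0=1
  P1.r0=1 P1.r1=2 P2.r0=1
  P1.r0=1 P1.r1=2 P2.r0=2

outcome vector order: (P1.r0,P1.r1,P2.r0)
under SC → 001, 002, 011, 012, 021, 022, 111, 121, 122
SC∖claimed = {012}

missing: P1.r0=0 P1.r1=1 P2.r0=2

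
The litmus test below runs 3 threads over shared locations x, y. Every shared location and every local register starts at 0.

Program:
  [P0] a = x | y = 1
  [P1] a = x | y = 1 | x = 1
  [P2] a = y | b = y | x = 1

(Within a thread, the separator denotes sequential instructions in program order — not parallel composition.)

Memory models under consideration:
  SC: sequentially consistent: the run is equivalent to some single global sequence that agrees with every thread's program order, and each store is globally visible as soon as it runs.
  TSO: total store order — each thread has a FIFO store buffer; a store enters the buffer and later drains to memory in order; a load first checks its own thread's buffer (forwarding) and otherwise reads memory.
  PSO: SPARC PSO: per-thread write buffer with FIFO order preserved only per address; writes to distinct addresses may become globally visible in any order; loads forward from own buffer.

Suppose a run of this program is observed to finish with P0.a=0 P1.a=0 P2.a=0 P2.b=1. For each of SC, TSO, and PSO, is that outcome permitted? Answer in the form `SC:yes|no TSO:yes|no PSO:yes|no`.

outcome vector order: (P0.a,P1.a,P2.a,P2.b)
[SC] allowed = {(0,0,0,0) (0,0,0,1) (0,0,1,1) (0,1,0,0) (0,1,0,1) (0,1,1,1) (1,0,0,0) (1,0,0,1) (1,0,1,1) (1,1,0,0)}
[TSO] allowed = {(0,0,0,0) (0,0,0,1) (0,0,1,1) (0,1,0,0) (0,1,0,1) (0,1,1,1) (1,0,0,0) (1,0,0,1) (1,0,1,1) (1,1,0,0)}
[PSO] allowed = {(0,0,0,0) (0,0,0,1) (0,0,1,1) (0,1,0,0) (0,1,0,1) (0,1,1,1) (1,0,0,0) (1,0,0,1) (1,0,1,1) (1,1,0,0)}
target (0,0,0,1) ∈ {SC,TSO,PSO}

SC:yes TSO:yes PSO:yes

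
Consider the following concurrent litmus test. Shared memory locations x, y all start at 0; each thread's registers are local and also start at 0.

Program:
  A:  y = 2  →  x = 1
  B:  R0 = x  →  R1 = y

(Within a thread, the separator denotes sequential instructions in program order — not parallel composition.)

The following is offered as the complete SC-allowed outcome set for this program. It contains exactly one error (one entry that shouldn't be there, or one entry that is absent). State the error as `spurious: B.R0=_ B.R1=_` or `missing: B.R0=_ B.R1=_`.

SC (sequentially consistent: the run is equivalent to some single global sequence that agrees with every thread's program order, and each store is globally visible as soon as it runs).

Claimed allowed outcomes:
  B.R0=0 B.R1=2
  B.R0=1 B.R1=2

missing: B.R0=0 B.R1=0

outcome vector order: (B.R0,B.R1)
under SC → 0/0; 0/2; 1/2
SC∖claimed = {0/0}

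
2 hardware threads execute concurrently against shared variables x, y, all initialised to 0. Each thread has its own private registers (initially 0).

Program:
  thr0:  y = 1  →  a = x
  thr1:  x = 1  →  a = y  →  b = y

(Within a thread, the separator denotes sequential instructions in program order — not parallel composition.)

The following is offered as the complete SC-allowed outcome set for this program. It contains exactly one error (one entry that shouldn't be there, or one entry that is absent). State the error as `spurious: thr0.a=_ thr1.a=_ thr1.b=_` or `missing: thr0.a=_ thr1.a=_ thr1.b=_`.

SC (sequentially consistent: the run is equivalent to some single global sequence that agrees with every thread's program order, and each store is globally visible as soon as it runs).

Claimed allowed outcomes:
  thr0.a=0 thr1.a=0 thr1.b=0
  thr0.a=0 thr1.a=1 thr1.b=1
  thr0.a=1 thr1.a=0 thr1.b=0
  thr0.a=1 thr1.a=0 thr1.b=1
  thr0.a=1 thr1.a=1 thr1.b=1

spurious: thr0.a=0 thr1.a=0 thr1.b=0

outcome vector order: (thr0.a,thr1.a,thr1.b)
SC: 4 outcomes — {(0,1,1), (1,0,0), (1,0,1), (1,1,1)}
claimed∖SC = {(0,0,0)}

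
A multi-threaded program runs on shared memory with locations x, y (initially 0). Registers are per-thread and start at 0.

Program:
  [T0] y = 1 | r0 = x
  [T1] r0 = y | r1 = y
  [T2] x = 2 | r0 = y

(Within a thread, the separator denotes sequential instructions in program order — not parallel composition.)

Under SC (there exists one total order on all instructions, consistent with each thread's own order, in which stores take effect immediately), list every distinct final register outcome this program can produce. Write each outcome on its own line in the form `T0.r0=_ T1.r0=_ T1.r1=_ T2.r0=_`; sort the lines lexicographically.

outcome vector order: (T0.r0,T1.r0,T1.r1,T2.r0)
|SC outcomes| = 9

T0.r0=0 T1.r0=0 T1.r1=0 T2.r0=1
T0.r0=0 T1.r0=0 T1.r1=1 T2.r0=1
T0.r0=0 T1.r0=1 T1.r1=1 T2.r0=1
T0.r0=2 T1.r0=0 T1.r1=0 T2.r0=0
T0.r0=2 T1.r0=0 T1.r1=0 T2.r0=1
T0.r0=2 T1.r0=0 T1.r1=1 T2.r0=0
T0.r0=2 T1.r0=0 T1.r1=1 T2.r0=1
T0.r0=2 T1.r0=1 T1.r1=1 T2.r0=0
T0.r0=2 T1.r0=1 T1.r1=1 T2.r0=1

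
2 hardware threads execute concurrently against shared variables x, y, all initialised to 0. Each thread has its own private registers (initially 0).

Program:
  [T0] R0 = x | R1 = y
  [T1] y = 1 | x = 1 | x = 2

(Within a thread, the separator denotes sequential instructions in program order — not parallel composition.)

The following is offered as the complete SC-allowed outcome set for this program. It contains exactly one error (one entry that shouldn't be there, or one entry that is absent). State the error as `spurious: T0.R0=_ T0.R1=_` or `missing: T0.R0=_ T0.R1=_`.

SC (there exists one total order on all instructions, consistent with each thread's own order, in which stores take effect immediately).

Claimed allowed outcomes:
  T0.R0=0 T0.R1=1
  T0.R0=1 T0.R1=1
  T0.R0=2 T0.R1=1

missing: T0.R0=0 T0.R1=0

outcome vector order: (T0.R0,T0.R1)
[SC] allowed = {00; 01; 11; 21}
SC∖claimed = {00}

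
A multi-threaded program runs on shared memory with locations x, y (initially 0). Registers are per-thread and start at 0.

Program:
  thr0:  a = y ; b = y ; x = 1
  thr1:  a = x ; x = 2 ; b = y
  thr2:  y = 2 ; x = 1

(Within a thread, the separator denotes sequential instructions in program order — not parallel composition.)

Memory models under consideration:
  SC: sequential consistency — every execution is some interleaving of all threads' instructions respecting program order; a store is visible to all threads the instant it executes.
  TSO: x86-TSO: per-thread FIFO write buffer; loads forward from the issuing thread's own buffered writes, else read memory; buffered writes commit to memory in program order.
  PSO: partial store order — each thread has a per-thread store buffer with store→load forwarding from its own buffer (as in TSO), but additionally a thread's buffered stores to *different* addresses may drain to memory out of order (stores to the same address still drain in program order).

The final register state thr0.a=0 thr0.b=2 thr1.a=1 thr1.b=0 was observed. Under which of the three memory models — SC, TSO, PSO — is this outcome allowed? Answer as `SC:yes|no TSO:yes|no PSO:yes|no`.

SC:no TSO:no PSO:yes

outcome vector order: (thr0.a,thr0.b,thr1.a,thr1.b)
SC (10): <0 0 0 0>; <0 0 0 2>; <0 0 1 0>; <0 0 1 2>; <0 2 0 0>; <0 2 0 2>; <0 2 1 2>; <2 2 0 0>; <2 2 0 2>; <2 2 1 2>
TSO (10): <0 0 0 0>; <0 0 0 2>; <0 0 1 0>; <0 0 1 2>; <0 2 0 0>; <0 2 0 2>; <0 2 1 2>; <2 2 0 0>; <2 2 0 2>; <2 2 1 2>
PSO (12): <0 0 0 0>; <0 0 0 2>; <0 0 1 0>; <0 0 1 2>; <0 2 0 0>; <0 2 0 2>; <0 2 1 0>; <0 2 1 2>; <2 2 0 0>; <2 2 0 2>; <2 2 1 0>; <2 2 1 2>
target <0 2 1 0> ∈ {PSO}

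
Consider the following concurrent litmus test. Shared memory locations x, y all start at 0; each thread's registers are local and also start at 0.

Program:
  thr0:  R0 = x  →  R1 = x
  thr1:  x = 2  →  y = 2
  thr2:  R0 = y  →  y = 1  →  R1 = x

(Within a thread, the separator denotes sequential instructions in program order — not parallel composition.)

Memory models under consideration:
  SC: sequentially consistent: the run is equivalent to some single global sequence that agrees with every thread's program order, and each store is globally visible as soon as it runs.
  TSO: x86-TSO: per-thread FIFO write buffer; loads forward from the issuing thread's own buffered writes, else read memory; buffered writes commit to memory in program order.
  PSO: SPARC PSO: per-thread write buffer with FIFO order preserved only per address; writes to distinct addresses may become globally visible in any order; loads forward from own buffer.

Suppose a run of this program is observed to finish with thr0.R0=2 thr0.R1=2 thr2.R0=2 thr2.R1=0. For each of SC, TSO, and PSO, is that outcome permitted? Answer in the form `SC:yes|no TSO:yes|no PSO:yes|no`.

SC:no TSO:no PSO:yes

outcome vector order: (thr0.R0,thr0.R1,thr2.R0,thr2.R1)
SC (9): (0,0,0,0), (0,0,0,2), (0,0,2,2), (0,2,0,0), (0,2,0,2), (0,2,2,2), (2,2,0,0), (2,2,0,2), (2,2,2,2)
TSO (9): (0,0,0,0), (0,0,0,2), (0,0,2,2), (0,2,0,0), (0,2,0,2), (0,2,2,2), (2,2,0,0), (2,2,0,2), (2,2,2,2)
PSO (12): (0,0,0,0), (0,0,0,2), (0,0,2,0), (0,0,2,2), (0,2,0,0), (0,2,0,2), (0,2,2,0), (0,2,2,2), (2,2,0,0), (2,2,0,2), (2,2,2,0), (2,2,2,2)
target (2,2,2,0) ∈ {PSO}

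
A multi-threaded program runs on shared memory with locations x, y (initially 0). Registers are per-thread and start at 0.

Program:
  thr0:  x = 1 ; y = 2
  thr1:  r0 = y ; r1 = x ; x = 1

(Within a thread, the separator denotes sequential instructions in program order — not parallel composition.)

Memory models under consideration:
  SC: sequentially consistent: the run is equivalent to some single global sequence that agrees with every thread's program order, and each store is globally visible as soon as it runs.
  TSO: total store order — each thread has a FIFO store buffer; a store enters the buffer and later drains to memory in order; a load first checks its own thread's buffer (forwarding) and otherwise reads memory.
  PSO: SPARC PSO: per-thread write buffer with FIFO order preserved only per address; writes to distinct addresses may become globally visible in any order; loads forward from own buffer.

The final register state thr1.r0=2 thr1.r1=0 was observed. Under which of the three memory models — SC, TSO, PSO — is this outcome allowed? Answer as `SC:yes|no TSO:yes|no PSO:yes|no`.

SC:no TSO:no PSO:yes

outcome vector order: (thr1.r0,thr1.r1)
[SC] allowed = {00; 01; 21}
[TSO] allowed = {00; 01; 21}
[PSO] allowed = {00; 01; 20; 21}
target 20 ∈ {PSO}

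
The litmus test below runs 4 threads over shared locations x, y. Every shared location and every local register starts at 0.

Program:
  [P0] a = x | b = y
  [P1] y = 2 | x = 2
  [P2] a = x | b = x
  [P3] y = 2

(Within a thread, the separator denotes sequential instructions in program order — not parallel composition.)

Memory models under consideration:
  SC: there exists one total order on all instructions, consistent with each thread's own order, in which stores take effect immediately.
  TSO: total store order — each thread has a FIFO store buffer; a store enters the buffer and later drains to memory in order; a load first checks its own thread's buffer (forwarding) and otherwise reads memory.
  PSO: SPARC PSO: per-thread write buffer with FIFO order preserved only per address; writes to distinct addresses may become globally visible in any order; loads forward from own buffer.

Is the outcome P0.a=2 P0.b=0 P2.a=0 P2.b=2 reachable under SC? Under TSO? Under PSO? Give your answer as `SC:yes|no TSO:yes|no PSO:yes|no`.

SC:no TSO:no PSO:yes

outcome vector order: (P0.a,P0.b,P2.a,P2.b)
under SC → 0/0/0/0, 0/0/0/2, 0/0/2/2, 0/2/0/0, 0/2/0/2, 0/2/2/2, 2/2/0/0, 2/2/0/2, 2/2/2/2
under TSO → 0/0/0/0, 0/0/0/2, 0/0/2/2, 0/2/0/0, 0/2/0/2, 0/2/2/2, 2/2/0/0, 2/2/0/2, 2/2/2/2
under PSO → 0/0/0/0, 0/0/0/2, 0/0/2/2, 0/2/0/0, 0/2/0/2, 0/2/2/2, 2/0/0/0, 2/0/0/2, 2/0/2/2, 2/2/0/0, 2/2/0/2, 2/2/2/2
target 2/0/0/2 ∈ {PSO}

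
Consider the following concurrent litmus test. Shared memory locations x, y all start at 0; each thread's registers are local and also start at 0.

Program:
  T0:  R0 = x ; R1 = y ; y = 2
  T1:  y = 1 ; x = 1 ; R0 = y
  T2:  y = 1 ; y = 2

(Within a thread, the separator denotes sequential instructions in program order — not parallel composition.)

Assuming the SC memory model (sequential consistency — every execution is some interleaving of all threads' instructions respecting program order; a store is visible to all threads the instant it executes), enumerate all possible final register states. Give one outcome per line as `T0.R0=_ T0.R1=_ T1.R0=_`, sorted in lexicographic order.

outcome vector order: (T0.R0,T0.R1,T1.R0)
|SC outcomes| = 10

T0.R0=0 T0.R1=0 T1.R0=1
T0.R0=0 T0.R1=0 T1.R0=2
T0.R0=0 T0.R1=1 T1.R0=1
T0.R0=0 T0.R1=1 T1.R0=2
T0.R0=0 T0.R1=2 T1.R0=1
T0.R0=0 T0.R1=2 T1.R0=2
T0.R0=1 T0.R1=1 T1.R0=1
T0.R0=1 T0.R1=1 T1.R0=2
T0.R0=1 T0.R1=2 T1.R0=1
T0.R0=1 T0.R1=2 T1.R0=2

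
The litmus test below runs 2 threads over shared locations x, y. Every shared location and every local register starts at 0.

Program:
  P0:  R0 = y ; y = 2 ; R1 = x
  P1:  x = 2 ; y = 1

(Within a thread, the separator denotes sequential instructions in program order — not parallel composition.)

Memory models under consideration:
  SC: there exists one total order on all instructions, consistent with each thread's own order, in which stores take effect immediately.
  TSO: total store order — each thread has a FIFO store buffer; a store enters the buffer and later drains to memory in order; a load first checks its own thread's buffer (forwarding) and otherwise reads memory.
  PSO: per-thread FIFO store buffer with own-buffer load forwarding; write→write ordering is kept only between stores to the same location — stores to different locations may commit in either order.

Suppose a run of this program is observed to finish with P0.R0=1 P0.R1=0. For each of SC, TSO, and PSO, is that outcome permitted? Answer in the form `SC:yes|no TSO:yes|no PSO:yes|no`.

SC:no TSO:no PSO:yes

outcome vector order: (P0.R0,P0.R1)
under SC → (0,0); (0,2); (1,2)
under TSO → (0,0); (0,2); (1,2)
under PSO → (0,0); (0,2); (1,0); (1,2)
target (1,0) ∈ {PSO}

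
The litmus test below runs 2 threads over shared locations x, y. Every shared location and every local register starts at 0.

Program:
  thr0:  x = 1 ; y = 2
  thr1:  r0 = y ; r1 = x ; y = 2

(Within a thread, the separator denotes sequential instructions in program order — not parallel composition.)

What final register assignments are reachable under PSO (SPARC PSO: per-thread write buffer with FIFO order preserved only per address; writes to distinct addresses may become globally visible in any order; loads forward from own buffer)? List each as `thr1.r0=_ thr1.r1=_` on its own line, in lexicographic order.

thr1.r0=0 thr1.r1=0
thr1.r0=0 thr1.r1=1
thr1.r0=2 thr1.r1=0
thr1.r0=2 thr1.r1=1

outcome vector order: (thr1.r0,thr1.r1)
|PSO outcomes| = 4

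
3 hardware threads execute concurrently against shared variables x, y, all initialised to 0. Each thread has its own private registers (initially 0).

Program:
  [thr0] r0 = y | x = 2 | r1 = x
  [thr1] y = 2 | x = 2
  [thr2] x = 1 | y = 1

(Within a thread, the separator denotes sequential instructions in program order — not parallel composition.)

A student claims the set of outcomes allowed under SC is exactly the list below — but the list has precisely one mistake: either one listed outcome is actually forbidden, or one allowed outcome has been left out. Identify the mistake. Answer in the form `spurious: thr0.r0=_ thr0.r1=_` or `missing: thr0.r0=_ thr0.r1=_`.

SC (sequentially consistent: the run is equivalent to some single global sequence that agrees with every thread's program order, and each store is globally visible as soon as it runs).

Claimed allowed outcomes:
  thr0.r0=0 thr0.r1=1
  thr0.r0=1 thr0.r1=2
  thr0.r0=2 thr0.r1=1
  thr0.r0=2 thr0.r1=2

missing: thr0.r0=0 thr0.r1=2

outcome vector order: (thr0.r0,thr0.r1)
SC: 5 outcomes — {0/1, 0/2, 1/2, 2/1, 2/2}
SC∖claimed = {0/2}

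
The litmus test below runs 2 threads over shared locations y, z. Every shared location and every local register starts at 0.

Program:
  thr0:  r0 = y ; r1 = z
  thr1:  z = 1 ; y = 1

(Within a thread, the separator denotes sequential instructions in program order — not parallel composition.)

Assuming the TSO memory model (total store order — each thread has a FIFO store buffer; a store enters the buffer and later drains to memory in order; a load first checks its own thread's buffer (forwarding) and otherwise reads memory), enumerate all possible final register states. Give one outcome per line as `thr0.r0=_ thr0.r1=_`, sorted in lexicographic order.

outcome vector order: (thr0.r0,thr0.r1)
|TSO outcomes| = 3

thr0.r0=0 thr0.r1=0
thr0.r0=0 thr0.r1=1
thr0.r0=1 thr0.r1=1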